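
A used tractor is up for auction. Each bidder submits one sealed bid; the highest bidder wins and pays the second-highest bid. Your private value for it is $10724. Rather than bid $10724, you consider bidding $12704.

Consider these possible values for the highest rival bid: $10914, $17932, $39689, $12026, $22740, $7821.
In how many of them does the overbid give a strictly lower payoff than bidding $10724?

2

The deviation hurts exactly when the highest competing bid lies strictly between $10724 and $12704 — overbidding then wins at a price above your value.
$10914: inside the interval → strictly worse (loss $190).
$17932: above both → same outcome either way.
$39689: above both → same outcome either way.
$12026: inside the interval → strictly worse (loss $1302).
$22740: above both → same outcome either way.
$7821: below both → same outcome either way.
Count: 2.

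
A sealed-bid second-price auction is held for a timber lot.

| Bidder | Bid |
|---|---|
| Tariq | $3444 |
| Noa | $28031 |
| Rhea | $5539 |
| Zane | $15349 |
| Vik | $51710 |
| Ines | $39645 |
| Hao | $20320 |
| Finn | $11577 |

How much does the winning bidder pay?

$39645

Highest bid: Vik at $51710, so Vik wins.
Second-highest bid: Ines at $39645 — that is the price the winner pays.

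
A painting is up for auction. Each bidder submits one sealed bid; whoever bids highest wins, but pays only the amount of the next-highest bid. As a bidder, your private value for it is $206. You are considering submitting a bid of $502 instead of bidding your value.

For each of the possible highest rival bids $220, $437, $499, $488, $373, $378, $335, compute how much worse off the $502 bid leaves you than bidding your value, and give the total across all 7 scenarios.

The deviation costs you only when the competing bid falls strictly between $206 and $502; elsewhere both bids give the same outcome.
$220: truthful payoff $0, deviation payoff −$14 → loss $14.
$437: truthful payoff $0, deviation payoff −$231 → loss $231.
$499: truthful payoff $0, deviation payoff −$293 → loss $293.
$488: truthful payoff $0, deviation payoff −$282 → loss $282.
$373: truthful payoff $0, deviation payoff −$167 → loss $167.
$378: truthful payoff $0, deviation payoff −$172 → loss $172.
$335: truthful payoff $0, deviation payoff −$129 → loss $129.
Total loss = $14 + $231 + $293 + $282 + $167 + $172 + $129 = $1288.

$1288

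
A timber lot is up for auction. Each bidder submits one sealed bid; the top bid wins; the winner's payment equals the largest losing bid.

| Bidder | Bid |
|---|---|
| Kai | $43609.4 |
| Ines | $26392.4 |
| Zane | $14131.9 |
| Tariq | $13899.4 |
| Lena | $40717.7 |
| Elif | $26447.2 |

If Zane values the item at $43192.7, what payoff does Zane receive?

Highest bid: Kai at $43609.4, so Kai wins.
Second-highest bid: Lena at $40717.7 — that is the price the winner pays.
Zane did not win, so Zane pays nothing and receives nothing: payoff $0.

$0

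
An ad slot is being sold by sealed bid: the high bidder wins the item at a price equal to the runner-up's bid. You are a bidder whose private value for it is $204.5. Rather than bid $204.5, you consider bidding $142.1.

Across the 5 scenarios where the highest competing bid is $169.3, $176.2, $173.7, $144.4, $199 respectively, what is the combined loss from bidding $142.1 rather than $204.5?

The deviation costs you only when the competing bid falls strictly between $142.1 and $204.5; elsewhere both bids give the same outcome.
$169.3: truthful payoff $35.2, deviation payoff $0 → loss $35.2.
$176.2: truthful payoff $28.3, deviation payoff $0 → loss $28.3.
$173.7: truthful payoff $30.8, deviation payoff $0 → loss $30.8.
$144.4: truthful payoff $60.1, deviation payoff $0 → loss $60.1.
$199: truthful payoff $5.5, deviation payoff $0 → loss $5.5.
Total loss = $35.2 + $28.3 + $30.8 + $60.1 + $5.5 = $159.9.
Because the price is fixed by the runner-up's bid, deviating from your value can only change a good outcome into a bad one — never the reverse.

$159.9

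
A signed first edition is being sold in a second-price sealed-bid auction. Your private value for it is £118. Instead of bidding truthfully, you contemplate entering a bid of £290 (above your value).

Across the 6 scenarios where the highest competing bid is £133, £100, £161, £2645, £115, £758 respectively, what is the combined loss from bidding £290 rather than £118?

The deviation costs you only when the competing bid falls strictly between £118 and £290; elsewhere both bids give the same outcome.
£133: truthful payoff £0, deviation payoff −£15 → loss £15.
£100: outcomes coincide → loss £0.
£161: truthful payoff £0, deviation payoff −£43 → loss £43.
£2645: outcomes coincide → loss £0.
£115: outcomes coincide → loss £0.
£758: outcomes coincide → loss £0.
Total loss = £15 + £43 = £58.

£58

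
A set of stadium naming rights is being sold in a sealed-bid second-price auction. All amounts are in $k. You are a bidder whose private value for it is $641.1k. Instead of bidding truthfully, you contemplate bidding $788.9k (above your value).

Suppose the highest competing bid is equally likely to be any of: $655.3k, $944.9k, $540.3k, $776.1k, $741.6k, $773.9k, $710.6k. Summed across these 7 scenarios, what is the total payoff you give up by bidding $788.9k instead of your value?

The deviation costs you only when the competing bid falls strictly between $641.1k and $788.9k; elsewhere both bids give the same outcome.
$655.3k: truthful payoff $0k, deviation payoff −$14.2k → loss $14.2k.
$944.9k: outcomes coincide → loss $0k.
$540.3k: outcomes coincide → loss $0k.
$776.1k: truthful payoff $0k, deviation payoff −$135k → loss $135k.
$741.6k: truthful payoff $0k, deviation payoff −$100.5k → loss $100.5k.
$773.9k: truthful payoff $0k, deviation payoff −$132.8k → loss $132.8k.
$710.6k: truthful payoff $0k, deviation payoff −$69.5k → loss $69.5k.
Total loss = $14.2k + $135k + $100.5k + $132.8k + $69.5k = $452k.

$452k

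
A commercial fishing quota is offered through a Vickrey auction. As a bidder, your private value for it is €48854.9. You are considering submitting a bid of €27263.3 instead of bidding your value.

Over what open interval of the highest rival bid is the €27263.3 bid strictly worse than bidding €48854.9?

(€27263.3, €48854.9)

If the competing bid is below €27263.3, both bids win at the same price — no difference.
If it is above €48854.9, both bids lose — no difference.
If it lies strictly between €27263.3 and €48854.9, bidding your value wins at a price below your value (positive payoff) while bidding €27263.3 loses (payoff 0).
So the deviation strictly hurts on the open interval (€27263.3, €48854.9).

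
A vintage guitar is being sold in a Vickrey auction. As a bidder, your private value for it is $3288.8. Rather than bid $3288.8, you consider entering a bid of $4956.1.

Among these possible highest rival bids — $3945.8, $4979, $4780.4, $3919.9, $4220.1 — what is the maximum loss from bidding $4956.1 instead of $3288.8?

$1491.6

$3945.8: truthful gives $0, deviation gives −$657 → loss $657.
$4979: same outcome either way → loss $0.
$4780.4: truthful gives $0, deviation gives −$1491.6 → loss $1491.6.
$3919.9: truthful gives $0, deviation gives −$631.1 → loss $631.1.
$4220.1: truthful gives $0, deviation gives −$931.3 → loss $931.3.
Maximum loss: $1491.6.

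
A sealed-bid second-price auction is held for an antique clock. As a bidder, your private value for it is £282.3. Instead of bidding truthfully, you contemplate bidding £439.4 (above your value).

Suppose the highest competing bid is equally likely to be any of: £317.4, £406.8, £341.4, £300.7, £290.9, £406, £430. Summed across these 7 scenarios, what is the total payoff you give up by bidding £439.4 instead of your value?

The deviation costs you only when the competing bid falls strictly between £282.3 and £439.4; elsewhere both bids give the same outcome.
£317.4: truthful payoff £0, deviation payoff −£35.1 → loss £35.1.
£406.8: truthful payoff £0, deviation payoff −£124.5 → loss £124.5.
£341.4: truthful payoff £0, deviation payoff −£59.1 → loss £59.1.
£300.7: truthful payoff £0, deviation payoff −£18.4 → loss £18.4.
£290.9: truthful payoff £0, deviation payoff −£8.6 → loss £8.6.
£406: truthful payoff £0, deviation payoff −£123.7 → loss £123.7.
£430: truthful payoff £0, deviation payoff −£147.7 → loss £147.7.
Total loss = £35.1 + £124.5 + £59.1 + £18.4 + £8.6 + £123.7 + £147.7 = £517.1.

£517.1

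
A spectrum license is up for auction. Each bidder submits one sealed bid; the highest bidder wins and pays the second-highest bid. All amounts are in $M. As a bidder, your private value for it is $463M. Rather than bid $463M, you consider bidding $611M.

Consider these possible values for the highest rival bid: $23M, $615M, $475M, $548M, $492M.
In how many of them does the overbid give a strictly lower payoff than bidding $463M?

3

The deviation hurts exactly when the highest competing bid lies strictly between $463M and $611M — overbidding then wins at a price above your value.
$23M: below both → same outcome either way.
$615M: above both → same outcome either way.
$475M: inside the interval → strictly worse (loss $12M).
$548M: inside the interval → strictly worse (loss $85M).
$492M: inside the interval → strictly worse (loss $29M).
Count: 3.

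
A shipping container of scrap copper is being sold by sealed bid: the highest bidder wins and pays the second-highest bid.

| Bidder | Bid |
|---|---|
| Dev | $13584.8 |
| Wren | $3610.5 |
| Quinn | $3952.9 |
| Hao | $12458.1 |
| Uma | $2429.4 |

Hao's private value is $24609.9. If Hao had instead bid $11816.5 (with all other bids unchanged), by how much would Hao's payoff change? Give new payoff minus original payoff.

The highest bid among the other bidders is $13584.8; Hao's bid doesn't change that.
Original bid $12458.1: Hao is not highest (top rival bid is $13584.8); payoff $0.
Alternative bid $11816.5: Hao is not highest (top rival bid is $13584.8); payoff $0.
Change in payoff = $0 − ($0) = $0.

$0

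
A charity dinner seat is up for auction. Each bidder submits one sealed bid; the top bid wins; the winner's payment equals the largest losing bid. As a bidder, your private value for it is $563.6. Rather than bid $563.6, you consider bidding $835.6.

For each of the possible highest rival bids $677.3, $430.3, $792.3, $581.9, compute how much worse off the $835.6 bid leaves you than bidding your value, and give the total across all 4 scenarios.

The deviation costs you only when the competing bid falls strictly between $563.6 and $835.6; elsewhere both bids give the same outcome.
$677.3: truthful payoff $0, deviation payoff −$113.7 → loss $113.7.
$430.3: outcomes coincide → loss $0.
$792.3: truthful payoff $0, deviation payoff −$228.7 → loss $228.7.
$581.9: truthful payoff $0, deviation payoff −$18.3 → loss $18.3.
Total loss = $113.7 + $228.7 + $18.3 = $360.7.

$360.7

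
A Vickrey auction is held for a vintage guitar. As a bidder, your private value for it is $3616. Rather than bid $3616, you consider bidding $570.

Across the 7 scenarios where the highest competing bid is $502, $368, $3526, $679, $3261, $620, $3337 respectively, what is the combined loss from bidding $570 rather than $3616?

The deviation costs you only when the competing bid falls strictly between $570 and $3616; elsewhere both bids give the same outcome.
$502: outcomes coincide → loss $0.
$368: outcomes coincide → loss $0.
$3526: truthful payoff $90, deviation payoff $0 → loss $90.
$679: truthful payoff $2937, deviation payoff $0 → loss $2937.
$3261: truthful payoff $355, deviation payoff $0 → loss $355.
$620: truthful payoff $2996, deviation payoff $0 → loss $2996.
$3337: truthful payoff $279, deviation payoff $0 → loss $279.
Total loss = $90 + $2937 + $355 + $2996 + $279 = $6657.

$6657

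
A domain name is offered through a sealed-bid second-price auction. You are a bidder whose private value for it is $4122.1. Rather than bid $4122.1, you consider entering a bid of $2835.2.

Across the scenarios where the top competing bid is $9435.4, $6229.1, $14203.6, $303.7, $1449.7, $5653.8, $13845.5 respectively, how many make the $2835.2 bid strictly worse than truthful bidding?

The deviation hurts exactly when the highest competing bid lies strictly between $2835.2 and $4122.1 — underbidding then forfeits a profitable win.
$9435.4: above both → same outcome either way.
$6229.1: above both → same outcome either way.
$14203.6: above both → same outcome either way.
$303.7: below both → same outcome either way.
$1449.7: below both → same outcome either way.
$5653.8: above both → same outcome either way.
$13845.5: above both → same outcome either way.
Count: 0.

0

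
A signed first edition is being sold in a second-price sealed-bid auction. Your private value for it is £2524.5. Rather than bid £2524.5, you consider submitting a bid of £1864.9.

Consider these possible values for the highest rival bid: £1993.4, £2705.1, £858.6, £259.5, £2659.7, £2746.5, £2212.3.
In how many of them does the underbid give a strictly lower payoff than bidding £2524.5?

The deviation hurts exactly when the highest competing bid lies strictly between £1864.9 and £2524.5 — underbidding then forfeits a profitable win.
£1993.4: inside the interval → strictly worse (loss £531.1).
£2705.1: above both → same outcome either way.
£858.6: below both → same outcome either way.
£259.5: below both → same outcome either way.
£2659.7: above both → same outcome either way.
£2746.5: above both → same outcome either way.
£2212.3: inside the interval → strictly worse (loss £312.2).
Count: 2.

2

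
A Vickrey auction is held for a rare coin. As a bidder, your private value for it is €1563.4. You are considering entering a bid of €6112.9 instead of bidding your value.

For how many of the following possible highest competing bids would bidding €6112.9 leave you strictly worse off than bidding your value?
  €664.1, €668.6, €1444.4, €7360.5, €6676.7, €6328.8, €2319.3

1

The deviation hurts exactly when the highest competing bid lies strictly between €1563.4 and €6112.9 — overbidding then wins at a price above your value.
€664.1: below both → same outcome either way.
€668.6: below both → same outcome either way.
€1444.4: below both → same outcome either way.
€7360.5: above both → same outcome either way.
€6676.7: above both → same outcome either way.
€6328.8: above both → same outcome either way.
€2319.3: inside the interval → strictly worse (loss €755.9).
Count: 1.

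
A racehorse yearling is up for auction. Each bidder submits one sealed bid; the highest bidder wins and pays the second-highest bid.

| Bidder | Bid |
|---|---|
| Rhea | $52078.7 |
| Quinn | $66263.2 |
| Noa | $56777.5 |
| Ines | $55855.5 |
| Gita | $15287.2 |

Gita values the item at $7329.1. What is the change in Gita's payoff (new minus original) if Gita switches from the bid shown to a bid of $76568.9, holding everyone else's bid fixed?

The highest bid among the other bidders is $66263.2; Gita's bid doesn't change that.
Original bid $15287.2: Gita is not highest (top rival bid is $66263.2); payoff $0.
Alternative bid $76568.9: Gita is highest, pays the top rival bid $66263.2; payoff $7329.1 − $66263.2 = −$58934.1.
Change in payoff = −$58934.1 − ($0) = −$58934.1.

−$58934.1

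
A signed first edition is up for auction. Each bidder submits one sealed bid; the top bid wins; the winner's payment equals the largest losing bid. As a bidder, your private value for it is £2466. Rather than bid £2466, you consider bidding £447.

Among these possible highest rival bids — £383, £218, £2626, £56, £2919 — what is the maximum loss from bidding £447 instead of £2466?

£383: same outcome either way → loss £0.
£218: same outcome either way → loss £0.
£2626: same outcome either way → loss £0.
£56: same outcome either way → loss £0.
£2919: same outcome either way → loss £0.
Maximum loss: £0.

£0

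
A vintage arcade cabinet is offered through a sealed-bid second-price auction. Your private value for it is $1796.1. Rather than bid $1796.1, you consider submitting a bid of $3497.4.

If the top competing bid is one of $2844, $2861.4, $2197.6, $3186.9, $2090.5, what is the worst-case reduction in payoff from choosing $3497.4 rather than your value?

$2844: truthful gives $0, deviation gives −$1047.9 → loss $1047.9.
$2861.4: truthful gives $0, deviation gives −$1065.3 → loss $1065.3.
$2197.6: truthful gives $0, deviation gives −$401.5 → loss $401.5.
$3186.9: truthful gives $0, deviation gives −$1390.8 → loss $1390.8.
$2090.5: truthful gives $0, deviation gives −$294.4 → loss $294.4.
Maximum loss: $1390.8.

$1390.8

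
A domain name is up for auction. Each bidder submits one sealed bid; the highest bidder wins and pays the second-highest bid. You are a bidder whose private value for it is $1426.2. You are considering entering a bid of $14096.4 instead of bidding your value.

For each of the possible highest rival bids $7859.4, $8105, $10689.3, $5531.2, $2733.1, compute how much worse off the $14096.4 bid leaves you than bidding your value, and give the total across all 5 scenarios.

$27787

The deviation costs you only when the competing bid falls strictly between $1426.2 and $14096.4; elsewhere both bids give the same outcome.
$7859.4: truthful payoff $0, deviation payoff −$6433.2 → loss $6433.2.
$8105: truthful payoff $0, deviation payoff −$6678.8 → loss $6678.8.
$10689.3: truthful payoff $0, deviation payoff −$9263.1 → loss $9263.1.
$5531.2: truthful payoff $0, deviation payoff −$4105 → loss $4105.
$2733.1: truthful payoff $0, deviation payoff −$1306.9 → loss $1306.9.
Total loss = $6433.2 + $6678.8 + $9263.1 + $4105 + $1306.9 = $27787.
Because the price is fixed by the runner-up's bid, deviating from your value can only change a good outcome into a bad one — never the reverse.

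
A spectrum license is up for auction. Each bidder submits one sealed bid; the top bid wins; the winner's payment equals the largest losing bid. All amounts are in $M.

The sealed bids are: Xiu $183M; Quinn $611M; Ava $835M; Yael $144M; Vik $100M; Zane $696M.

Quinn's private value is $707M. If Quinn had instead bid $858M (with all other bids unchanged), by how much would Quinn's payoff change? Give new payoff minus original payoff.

The highest bid among the other bidders is $835M; Quinn's bid doesn't change that.
Original bid $611M: Quinn is not highest (top rival bid is $835M); payoff $0M.
Alternative bid $858M: Quinn is highest, pays the top rival bid $835M; payoff $707M − $835M = −$128M.
Change in payoff = −$128M − ($0M) = −$128M.

−$128M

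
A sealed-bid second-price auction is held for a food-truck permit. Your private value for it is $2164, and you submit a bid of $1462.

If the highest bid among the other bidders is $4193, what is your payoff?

Your bid $1462 is below the highest competing bid $4193, so you lose.
A losing bidder pays nothing and receives nothing: payoff = $0.

$0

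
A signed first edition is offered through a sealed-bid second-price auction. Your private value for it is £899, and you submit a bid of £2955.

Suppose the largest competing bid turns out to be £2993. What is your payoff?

£0

Your bid £2955 is below the highest competing bid £2993, so you lose.
A losing bidder pays nothing and receives nothing: payoff = £0.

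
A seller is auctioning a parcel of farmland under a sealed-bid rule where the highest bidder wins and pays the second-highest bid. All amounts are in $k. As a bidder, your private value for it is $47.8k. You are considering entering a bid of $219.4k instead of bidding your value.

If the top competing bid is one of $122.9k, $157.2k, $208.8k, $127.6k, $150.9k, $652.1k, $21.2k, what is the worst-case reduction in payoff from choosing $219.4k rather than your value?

$161k

$122.9k: truthful gives $0k, deviation gives −$75.1k → loss $75.1k.
$157.2k: truthful gives $0k, deviation gives −$109.4k → loss $109.4k.
$208.8k: truthful gives $0k, deviation gives −$161k → loss $161k.
$127.6k: truthful gives $0k, deviation gives −$79.8k → loss $79.8k.
$150.9k: truthful gives $0k, deviation gives −$103.1k → loss $103.1k.
$652.1k: same outcome either way → loss $0k.
$21.2k: same outcome either way → loss $0k.
Maximum loss: $161k.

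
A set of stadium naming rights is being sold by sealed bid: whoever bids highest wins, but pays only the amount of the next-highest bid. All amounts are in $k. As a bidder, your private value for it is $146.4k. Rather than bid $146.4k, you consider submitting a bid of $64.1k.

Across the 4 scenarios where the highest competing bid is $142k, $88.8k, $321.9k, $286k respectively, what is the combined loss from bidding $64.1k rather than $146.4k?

$62k

The deviation costs you only when the competing bid falls strictly between $64.1k and $146.4k; elsewhere both bids give the same outcome.
$142k: truthful payoff $4.4k, deviation payoff $0k → loss $4.4k.
$88.8k: truthful payoff $57.6k, deviation payoff $0k → loss $57.6k.
$321.9k: outcomes coincide → loss $0k.
$286k: outcomes coincide → loss $0k.
Total loss = $4.4k + $57.6k = $62k.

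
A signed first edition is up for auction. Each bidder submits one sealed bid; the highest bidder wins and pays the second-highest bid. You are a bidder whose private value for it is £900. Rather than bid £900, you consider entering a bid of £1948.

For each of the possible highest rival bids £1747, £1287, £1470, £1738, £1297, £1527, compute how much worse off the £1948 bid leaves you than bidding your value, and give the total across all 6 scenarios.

£3666

The deviation costs you only when the competing bid falls strictly between £900 and £1948; elsewhere both bids give the same outcome.
£1747: truthful payoff £0, deviation payoff −£847 → loss £847.
£1287: truthful payoff £0, deviation payoff −£387 → loss £387.
£1470: truthful payoff £0, deviation payoff −£570 → loss £570.
£1738: truthful payoff £0, deviation payoff −£838 → loss £838.
£1297: truthful payoff £0, deviation payoff −£397 → loss £397.
£1527: truthful payoff £0, deviation payoff −£627 → loss £627.
Total loss = £847 + £387 + £570 + £838 + £397 + £627 = £3666.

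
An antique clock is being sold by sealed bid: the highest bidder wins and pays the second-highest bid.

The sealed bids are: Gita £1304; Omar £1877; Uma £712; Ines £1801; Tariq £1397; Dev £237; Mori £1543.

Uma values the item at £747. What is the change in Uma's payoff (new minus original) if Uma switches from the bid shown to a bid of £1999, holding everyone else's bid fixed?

−£1130

The highest bid among the other bidders is £1877; Uma's bid doesn't change that.
Original bid £712: Uma is not highest (top rival bid is £1877); payoff £0.
Alternative bid £1999: Uma is highest, pays the top rival bid £1877; payoff £747 − £1877 = −£1130.
Change in payoff = −£1130 − (£0) = −£1130.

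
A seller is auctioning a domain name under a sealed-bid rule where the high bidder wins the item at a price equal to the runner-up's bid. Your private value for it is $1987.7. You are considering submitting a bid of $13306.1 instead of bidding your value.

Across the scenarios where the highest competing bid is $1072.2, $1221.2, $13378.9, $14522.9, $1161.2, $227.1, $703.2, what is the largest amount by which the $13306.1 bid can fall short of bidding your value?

$1072.2: same outcome either way → loss $0.
$1221.2: same outcome either way → loss $0.
$13378.9: same outcome either way → loss $0.
$14522.9: same outcome either way → loss $0.
$1161.2: same outcome either way → loss $0.
$227.1: same outcome either way → loss $0.
$703.2: same outcome either way → loss $0.
Maximum loss: $0.

$0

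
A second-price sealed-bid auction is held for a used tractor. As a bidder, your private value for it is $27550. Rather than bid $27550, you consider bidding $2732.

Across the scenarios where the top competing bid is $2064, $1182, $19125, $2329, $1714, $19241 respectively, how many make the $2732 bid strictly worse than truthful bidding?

2

The deviation hurts exactly when the highest competing bid lies strictly between $2732 and $27550 — underbidding then forfeits a profitable win.
$2064: below both → same outcome either way.
$1182: below both → same outcome either way.
$19125: inside the interval → strictly worse (loss $8425).
$2329: below both → same outcome either way.
$1714: below both → same outcome either way.
$19241: inside the interval → strictly worse (loss $8309).
Count: 2.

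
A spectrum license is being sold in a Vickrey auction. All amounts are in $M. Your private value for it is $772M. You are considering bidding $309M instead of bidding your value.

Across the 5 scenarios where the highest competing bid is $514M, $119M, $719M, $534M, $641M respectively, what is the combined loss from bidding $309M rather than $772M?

$680M

The deviation costs you only when the competing bid falls strictly between $309M and $772M; elsewhere both bids give the same outcome.
$514M: truthful payoff $258M, deviation payoff $0M → loss $258M.
$119M: outcomes coincide → loss $0M.
$719M: truthful payoff $53M, deviation payoff $0M → loss $53M.
$534M: truthful payoff $238M, deviation payoff $0M → loss $238M.
$641M: truthful payoff $131M, deviation payoff $0M → loss $131M.
Total loss = $258M + $53M + $238M + $131M = $680M.
In a second-price auction your bid sets only whether you win, not what you pay, so bidding your true value is weakly dominant.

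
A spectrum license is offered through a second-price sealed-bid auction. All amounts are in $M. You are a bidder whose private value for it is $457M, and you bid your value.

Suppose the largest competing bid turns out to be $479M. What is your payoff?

Your bid $457M is below the highest competing bid $479M, so you lose.
A losing bidder pays nothing and receives nothing: payoff = $0M.

$0M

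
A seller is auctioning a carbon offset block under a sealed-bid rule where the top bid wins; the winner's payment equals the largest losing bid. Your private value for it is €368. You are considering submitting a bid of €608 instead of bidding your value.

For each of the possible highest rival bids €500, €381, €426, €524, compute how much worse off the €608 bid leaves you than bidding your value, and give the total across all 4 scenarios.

The deviation costs you only when the competing bid falls strictly between €368 and €608; elsewhere both bids give the same outcome.
€500: truthful payoff €0, deviation payoff −€132 → loss €132.
€381: truthful payoff €0, deviation payoff −€13 → loss €13.
€426: truthful payoff €0, deviation payoff −€58 → loss €58.
€524: truthful payoff €0, deviation payoff −€156 → loss €156.
Total loss = €132 + €13 + €58 + €156 = €359.

€359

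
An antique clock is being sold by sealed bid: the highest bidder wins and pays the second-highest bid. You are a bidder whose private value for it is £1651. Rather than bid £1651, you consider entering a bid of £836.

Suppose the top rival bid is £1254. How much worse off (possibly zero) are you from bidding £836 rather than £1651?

Bidding your value £1651: you win (since £1651 > £1254) and pay £1254. Payoff £397.
Bidding £836: you lose. Payoff £0.
The competing bid £1254 lies between your shaded bid and your value, so underbidding forfeits an item you could have won at a profitable price.
Loss from deviating = £397 − (£0) = £397.
Because the price is fixed by the runner-up's bid, deviating from your value can only change a good outcome into a bad one — never the reverse.

£397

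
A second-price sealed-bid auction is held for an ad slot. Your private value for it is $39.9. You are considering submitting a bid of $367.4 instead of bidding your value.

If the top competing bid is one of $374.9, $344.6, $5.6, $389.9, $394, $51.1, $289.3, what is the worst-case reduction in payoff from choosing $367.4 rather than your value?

$374.9: same outcome either way → loss $0.
$344.6: truthful gives $0, deviation gives −$304.7 → loss $304.7.
$5.6: same outcome either way → loss $0.
$389.9: same outcome either way → loss $0.
$394: same outcome either way → loss $0.
$51.1: truthful gives $0, deviation gives −$11.2 → loss $11.2.
$289.3: truthful gives $0, deviation gives −$249.4 → loss $249.4.
Maximum loss: $304.7.

$304.7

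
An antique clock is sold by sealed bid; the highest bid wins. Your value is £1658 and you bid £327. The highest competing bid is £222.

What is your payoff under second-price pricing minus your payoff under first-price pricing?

You have the highest bid, so you win under either rule.
Second-price: pay £222 → payoff £1436.
First-price: pay your own bid £327 → payoff £1331.
Difference = £1436 − (£1331) = £105.

£105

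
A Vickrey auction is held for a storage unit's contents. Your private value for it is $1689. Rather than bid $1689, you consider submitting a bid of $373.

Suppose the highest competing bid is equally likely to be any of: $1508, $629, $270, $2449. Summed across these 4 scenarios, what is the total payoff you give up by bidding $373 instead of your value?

$1241

The deviation costs you only when the competing bid falls strictly between $373 and $1689; elsewhere both bids give the same outcome.
$1508: truthful payoff $181, deviation payoff $0 → loss $181.
$629: truthful payoff $1060, deviation payoff $0 → loss $1060.
$270: outcomes coincide → loss $0.
$2449: outcomes coincide → loss $0.
Total loss = $181 + $1060 = $1241.
Because the price is fixed by the runner-up's bid, deviating from your value can only change a good outcome into a bad one — never the reverse.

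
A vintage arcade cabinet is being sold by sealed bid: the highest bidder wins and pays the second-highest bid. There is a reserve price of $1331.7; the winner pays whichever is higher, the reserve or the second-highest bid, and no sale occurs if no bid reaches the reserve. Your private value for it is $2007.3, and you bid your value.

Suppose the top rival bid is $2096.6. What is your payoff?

Your bid $2007.3 is below the highest competing bid $2096.6, so you lose. Payoff $0.

$0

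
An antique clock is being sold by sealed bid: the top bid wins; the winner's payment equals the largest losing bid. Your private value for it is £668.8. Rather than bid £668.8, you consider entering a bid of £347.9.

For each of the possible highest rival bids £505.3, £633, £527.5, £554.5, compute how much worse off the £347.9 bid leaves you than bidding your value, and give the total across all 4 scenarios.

The deviation costs you only when the competing bid falls strictly between £347.9 and £668.8; elsewhere both bids give the same outcome.
£505.3: truthful payoff £163.5, deviation payoff £0 → loss £163.5.
£633: truthful payoff £35.8, deviation payoff £0 → loss £35.8.
£527.5: truthful payoff £141.3, deviation payoff £0 → loss £141.3.
£554.5: truthful payoff £114.3, deviation payoff £0 → loss £114.3.
Total loss = £163.5 + £35.8 + £141.3 + £114.3 = £454.9.

£454.9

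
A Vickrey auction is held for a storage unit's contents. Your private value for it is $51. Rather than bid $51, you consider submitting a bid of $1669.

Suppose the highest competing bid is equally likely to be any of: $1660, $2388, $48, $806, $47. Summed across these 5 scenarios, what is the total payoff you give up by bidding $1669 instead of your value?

The deviation costs you only when the competing bid falls strictly between $51 and $1669; elsewhere both bids give the same outcome.
$1660: truthful payoff $0, deviation payoff −$1609 → loss $1609.
$2388: outcomes coincide → loss $0.
$48: outcomes coincide → loss $0.
$806: truthful payoff $0, deviation payoff −$755 → loss $755.
$47: outcomes coincide → loss $0.
Total loss = $1609 + $755 = $2364.
Truthful bidding weakly dominates here: raising your bid can only win items priced above your value, and lowering it can only forfeit items priced below.

$2364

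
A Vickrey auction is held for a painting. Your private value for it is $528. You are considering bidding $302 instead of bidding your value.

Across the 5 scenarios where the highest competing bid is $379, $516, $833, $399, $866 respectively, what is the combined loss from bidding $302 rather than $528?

$290

The deviation costs you only when the competing bid falls strictly between $302 and $528; elsewhere both bids give the same outcome.
$379: truthful payoff $149, deviation payoff $0 → loss $149.
$516: truthful payoff $12, deviation payoff $0 → loss $12.
$833: outcomes coincide → loss $0.
$399: truthful payoff $129, deviation payoff $0 → loss $129.
$866: outcomes coincide → loss $0.
Total loss = $149 + $12 + $129 = $290.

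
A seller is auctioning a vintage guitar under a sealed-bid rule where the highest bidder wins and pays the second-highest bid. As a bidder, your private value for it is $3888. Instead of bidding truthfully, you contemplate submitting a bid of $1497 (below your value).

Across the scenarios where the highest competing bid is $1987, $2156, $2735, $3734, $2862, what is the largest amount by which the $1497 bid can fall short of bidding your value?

$1901

$1987: truthful gives $1901, deviation gives $0 → loss $1901.
$2156: truthful gives $1732, deviation gives $0 → loss $1732.
$2735: truthful gives $1153, deviation gives $0 → loss $1153.
$3734: truthful gives $154, deviation gives $0 → loss $154.
$2862: truthful gives $1026, deviation gives $0 → loss $1026.
Maximum loss: $1901.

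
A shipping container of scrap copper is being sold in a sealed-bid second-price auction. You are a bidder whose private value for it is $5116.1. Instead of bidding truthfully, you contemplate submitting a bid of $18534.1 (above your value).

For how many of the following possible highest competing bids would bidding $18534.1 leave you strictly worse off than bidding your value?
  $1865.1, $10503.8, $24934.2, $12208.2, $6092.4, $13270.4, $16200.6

The deviation hurts exactly when the highest competing bid lies strictly between $5116.1 and $18534.1 — overbidding then wins at a price above your value.
$1865.1: below both → same outcome either way.
$10503.8: inside the interval → strictly worse (loss $5387.7).
$24934.2: above both → same outcome either way.
$12208.2: inside the interval → strictly worse (loss $7092.1).
$6092.4: inside the interval → strictly worse (loss $976.3).
$13270.4: inside the interval → strictly worse (loss $8154.3).
$16200.6: inside the interval → strictly worse (loss $11084.5).
Count: 5.

5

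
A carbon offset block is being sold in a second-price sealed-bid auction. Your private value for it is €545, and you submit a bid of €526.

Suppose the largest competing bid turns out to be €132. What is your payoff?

Your bid €526 exceeds the highest competing bid €132, so you win.
In a second-price auction the winner pays the second-highest bid, €132.
Payoff = value − price = €545 − €132 = €413.

€413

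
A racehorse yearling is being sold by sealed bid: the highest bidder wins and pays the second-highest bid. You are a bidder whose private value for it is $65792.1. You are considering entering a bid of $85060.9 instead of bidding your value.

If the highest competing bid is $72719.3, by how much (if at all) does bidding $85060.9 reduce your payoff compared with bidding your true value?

$6927.2

Bidding your value $65792.1: you lose (since $65792.1 < $72719.3). Payoff $0.
Bidding $85060.9: you win and pay $72719.3. Payoff $65792.1 − $72719.3 = −$6927.2.
The competing bid $72719.3 lies between your value and your inflated bid, so overbidding wins an item priced above your value.
Loss from deviating = $0 − (−$6927.2) = $6927.2.
Because the price is fixed by the runner-up's bid, deviating from your value can only change a good outcome into a bad one — never the reverse.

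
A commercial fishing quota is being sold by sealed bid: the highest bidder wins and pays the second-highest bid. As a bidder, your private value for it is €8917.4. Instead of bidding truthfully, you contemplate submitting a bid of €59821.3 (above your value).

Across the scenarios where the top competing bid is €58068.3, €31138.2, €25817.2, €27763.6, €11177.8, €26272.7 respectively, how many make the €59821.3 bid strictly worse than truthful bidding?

6

The deviation hurts exactly when the highest competing bid lies strictly between €8917.4 and €59821.3 — overbidding then wins at a price above your value.
€58068.3: inside the interval → strictly worse (loss €49150.9).
€31138.2: inside the interval → strictly worse (loss €22220.8).
€25817.2: inside the interval → strictly worse (loss €16899.8).
€27763.6: inside the interval → strictly worse (loss €18846.2).
€11177.8: inside the interval → strictly worse (loss €2260.4).
€26272.7: inside the interval → strictly worse (loss €17355.3).
Count: 6.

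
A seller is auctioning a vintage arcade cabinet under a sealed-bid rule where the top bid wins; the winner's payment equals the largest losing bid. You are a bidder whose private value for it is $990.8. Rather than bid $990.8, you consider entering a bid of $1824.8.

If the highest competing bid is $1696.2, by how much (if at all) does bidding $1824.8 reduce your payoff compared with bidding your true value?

$705.4

Bidding your value $990.8: you lose (since $990.8 < $1696.2). Payoff $0.
Bidding $1824.8: you win and pay $1696.2. Payoff $990.8 − $1696.2 = −$705.4.
The competing bid $1696.2 lies between your value and your inflated bid, so overbidding wins an item priced above your value.
Loss from deviating = $0 − (−$705.4) = $705.4.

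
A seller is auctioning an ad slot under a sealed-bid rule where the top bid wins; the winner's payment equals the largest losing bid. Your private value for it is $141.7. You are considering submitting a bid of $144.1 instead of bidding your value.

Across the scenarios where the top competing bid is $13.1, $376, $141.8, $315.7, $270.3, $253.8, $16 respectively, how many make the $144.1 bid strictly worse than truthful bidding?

1

The deviation hurts exactly when the highest competing bid lies strictly between $141.7 and $144.1 — overbidding then wins at a price above your value.
$13.1: below both → same outcome either way.
$376: above both → same outcome either way.
$141.8: inside the interval → strictly worse (loss $0.1).
$315.7: above both → same outcome either way.
$270.3: above both → same outcome either way.
$253.8: above both → same outcome either way.
$16: below both → same outcome either way.
Count: 1.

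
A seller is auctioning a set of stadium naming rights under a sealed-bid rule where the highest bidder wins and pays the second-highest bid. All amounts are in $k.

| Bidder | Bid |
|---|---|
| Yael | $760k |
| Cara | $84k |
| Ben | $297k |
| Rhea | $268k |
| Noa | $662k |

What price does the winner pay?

$662k

Highest bid: Yael at $760k, so Yael wins.
Second-highest bid: Noa at $662k — that is the price the winner pays.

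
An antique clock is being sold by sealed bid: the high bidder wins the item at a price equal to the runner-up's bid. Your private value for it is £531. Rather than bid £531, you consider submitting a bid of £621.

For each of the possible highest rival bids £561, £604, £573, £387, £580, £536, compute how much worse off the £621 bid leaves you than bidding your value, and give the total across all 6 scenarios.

The deviation costs you only when the competing bid falls strictly between £531 and £621; elsewhere both bids give the same outcome.
£561: truthful payoff £0, deviation payoff −£30 → loss £30.
£604: truthful payoff £0, deviation payoff −£73 → loss £73.
£573: truthful payoff £0, deviation payoff −£42 → loss £42.
£387: outcomes coincide → loss £0.
£580: truthful payoff £0, deviation payoff −£49 → loss £49.
£536: truthful payoff £0, deviation payoff −£5 → loss £5.
Total loss = £30 + £73 + £42 + £49 + £5 = £199.
Truthful bidding weakly dominates here: raising your bid can only win items priced above your value, and lowering it can only forfeit items priced below.

£199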